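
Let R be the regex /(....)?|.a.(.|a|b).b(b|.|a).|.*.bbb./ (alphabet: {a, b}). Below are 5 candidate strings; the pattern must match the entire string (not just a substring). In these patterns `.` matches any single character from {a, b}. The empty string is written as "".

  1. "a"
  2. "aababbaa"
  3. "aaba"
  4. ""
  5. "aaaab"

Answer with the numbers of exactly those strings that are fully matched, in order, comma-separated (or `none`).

2, 3, 4

1. "a" → no match
2. "aababbaa" → match
3. "aaba" → match
4. "" → match
5. "aaaab" → no match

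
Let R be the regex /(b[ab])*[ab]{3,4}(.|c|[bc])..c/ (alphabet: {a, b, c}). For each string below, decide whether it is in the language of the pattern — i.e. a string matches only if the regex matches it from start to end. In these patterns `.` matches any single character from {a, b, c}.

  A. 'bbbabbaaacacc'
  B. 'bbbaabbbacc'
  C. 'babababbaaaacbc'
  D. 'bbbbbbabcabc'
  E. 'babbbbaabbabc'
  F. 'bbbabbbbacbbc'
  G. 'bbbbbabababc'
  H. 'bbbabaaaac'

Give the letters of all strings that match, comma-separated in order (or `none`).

A, B, C, D, E, F, G, H

A → match
B → match
C → match
D → match
E → match
F → match
G → match
H → match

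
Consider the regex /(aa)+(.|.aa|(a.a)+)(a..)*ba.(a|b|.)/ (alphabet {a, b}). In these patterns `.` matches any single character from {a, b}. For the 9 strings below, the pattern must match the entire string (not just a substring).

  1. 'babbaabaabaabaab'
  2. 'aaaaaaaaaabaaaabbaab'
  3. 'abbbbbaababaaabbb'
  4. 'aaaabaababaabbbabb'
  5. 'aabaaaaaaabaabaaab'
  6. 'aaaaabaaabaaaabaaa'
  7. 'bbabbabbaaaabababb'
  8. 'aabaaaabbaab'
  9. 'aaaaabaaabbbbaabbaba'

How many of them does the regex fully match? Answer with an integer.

3

1 → no match — must start with 'aa'
2 → match
3 → no match — must start with 'aa'
4 → match
5 → no match
6 → no match
7 → no match — must start with 'aa'
8 → match
9 → no match
Total matched: 3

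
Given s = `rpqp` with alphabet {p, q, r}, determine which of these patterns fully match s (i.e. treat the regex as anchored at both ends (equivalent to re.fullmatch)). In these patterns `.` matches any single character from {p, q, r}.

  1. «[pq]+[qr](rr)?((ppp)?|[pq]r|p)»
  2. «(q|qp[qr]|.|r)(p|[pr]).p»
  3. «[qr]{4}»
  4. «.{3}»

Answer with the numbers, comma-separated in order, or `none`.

2

1 → no match
2 → match
3 → no match
4 → no match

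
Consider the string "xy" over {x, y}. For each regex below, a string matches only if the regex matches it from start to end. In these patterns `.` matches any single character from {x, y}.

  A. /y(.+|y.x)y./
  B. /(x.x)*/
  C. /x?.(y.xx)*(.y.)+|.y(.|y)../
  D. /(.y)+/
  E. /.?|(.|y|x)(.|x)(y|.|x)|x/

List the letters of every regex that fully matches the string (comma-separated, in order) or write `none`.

D

A → no match — must start with "y"
B → no match
C → no match
D → match
E → no match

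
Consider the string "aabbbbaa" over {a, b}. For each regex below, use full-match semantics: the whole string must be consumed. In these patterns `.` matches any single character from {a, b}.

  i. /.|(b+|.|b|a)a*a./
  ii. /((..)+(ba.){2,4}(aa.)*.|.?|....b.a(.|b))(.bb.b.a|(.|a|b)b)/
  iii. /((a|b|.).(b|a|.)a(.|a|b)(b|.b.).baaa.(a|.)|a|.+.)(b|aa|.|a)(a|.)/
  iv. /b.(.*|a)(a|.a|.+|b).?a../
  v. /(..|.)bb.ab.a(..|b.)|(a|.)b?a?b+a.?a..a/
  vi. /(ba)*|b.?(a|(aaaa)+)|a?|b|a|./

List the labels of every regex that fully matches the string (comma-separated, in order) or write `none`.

i → no match
ii → match
iii → match
iv → no match — must start with "b"
v → no match
vi → no match

ii, iii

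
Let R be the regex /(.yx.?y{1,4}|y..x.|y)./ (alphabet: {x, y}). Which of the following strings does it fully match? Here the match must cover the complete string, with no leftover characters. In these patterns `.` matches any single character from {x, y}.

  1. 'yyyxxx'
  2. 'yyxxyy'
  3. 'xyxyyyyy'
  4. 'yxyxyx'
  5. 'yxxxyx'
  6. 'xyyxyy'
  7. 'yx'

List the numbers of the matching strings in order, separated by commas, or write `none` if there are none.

1, 2, 3, 4, 5, 7

1. 'yyyxxx' → match
2. 'yyxxyy' → match
3. 'xyxyyyyy' → match
4. 'yxyxyx' → match
5. 'yxxxyx' → match
6. 'xyyxyy' → no match
7. 'yx' → match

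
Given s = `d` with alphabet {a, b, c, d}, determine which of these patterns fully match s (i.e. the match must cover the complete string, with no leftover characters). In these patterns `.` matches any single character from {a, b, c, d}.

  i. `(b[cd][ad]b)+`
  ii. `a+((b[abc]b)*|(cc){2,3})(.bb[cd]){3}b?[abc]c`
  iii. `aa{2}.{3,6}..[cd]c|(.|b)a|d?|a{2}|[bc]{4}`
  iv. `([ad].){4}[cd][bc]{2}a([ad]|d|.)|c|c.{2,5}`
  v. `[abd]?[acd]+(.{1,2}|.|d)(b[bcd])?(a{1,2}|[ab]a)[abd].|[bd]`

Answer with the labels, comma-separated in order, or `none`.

iii, v

i → no match — must start with `b`
ii → no match — must start with `a`
iii → match
iv → no match
v → match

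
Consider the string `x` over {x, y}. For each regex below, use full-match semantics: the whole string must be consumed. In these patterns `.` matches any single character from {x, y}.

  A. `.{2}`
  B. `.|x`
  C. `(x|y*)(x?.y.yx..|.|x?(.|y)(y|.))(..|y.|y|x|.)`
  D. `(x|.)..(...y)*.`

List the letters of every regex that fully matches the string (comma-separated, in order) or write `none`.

B

A → no match
B → match
C → no match
D → no match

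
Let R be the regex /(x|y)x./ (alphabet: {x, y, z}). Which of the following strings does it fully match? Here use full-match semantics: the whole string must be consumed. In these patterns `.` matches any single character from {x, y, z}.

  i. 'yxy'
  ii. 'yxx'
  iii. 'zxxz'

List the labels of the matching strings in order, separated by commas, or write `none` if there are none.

i → match
ii → match
iii → no match

i, ii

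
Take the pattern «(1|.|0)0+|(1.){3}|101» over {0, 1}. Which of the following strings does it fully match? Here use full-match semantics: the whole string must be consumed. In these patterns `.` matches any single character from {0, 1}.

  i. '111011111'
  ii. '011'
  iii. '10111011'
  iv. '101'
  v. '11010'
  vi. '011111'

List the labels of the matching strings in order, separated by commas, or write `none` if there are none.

iv

i → no match
ii → no match
iii → no match
iv → match
v → no match
vi → no match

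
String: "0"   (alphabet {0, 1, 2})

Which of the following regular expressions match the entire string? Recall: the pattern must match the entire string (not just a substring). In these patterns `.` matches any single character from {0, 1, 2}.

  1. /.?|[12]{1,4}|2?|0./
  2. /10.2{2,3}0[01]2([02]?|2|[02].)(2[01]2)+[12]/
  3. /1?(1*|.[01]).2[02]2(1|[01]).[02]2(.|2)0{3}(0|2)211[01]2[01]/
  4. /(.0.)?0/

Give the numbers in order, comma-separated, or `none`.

1, 4

1 → match
2 → no match — must start with "10"
3 → no match
4 → match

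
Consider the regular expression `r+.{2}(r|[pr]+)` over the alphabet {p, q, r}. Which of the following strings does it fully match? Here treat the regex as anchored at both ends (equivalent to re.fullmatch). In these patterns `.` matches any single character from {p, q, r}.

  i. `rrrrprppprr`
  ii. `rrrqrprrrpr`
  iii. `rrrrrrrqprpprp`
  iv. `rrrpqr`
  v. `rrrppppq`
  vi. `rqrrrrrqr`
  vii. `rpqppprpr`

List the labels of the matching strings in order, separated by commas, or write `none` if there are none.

i → match
ii → match
iii → match
iv → match
v → no match
vi → no match
vii → match

i, ii, iii, iv, vii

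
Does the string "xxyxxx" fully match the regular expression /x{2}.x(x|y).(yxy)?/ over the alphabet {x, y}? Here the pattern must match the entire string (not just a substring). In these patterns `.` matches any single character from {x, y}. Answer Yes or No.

Yes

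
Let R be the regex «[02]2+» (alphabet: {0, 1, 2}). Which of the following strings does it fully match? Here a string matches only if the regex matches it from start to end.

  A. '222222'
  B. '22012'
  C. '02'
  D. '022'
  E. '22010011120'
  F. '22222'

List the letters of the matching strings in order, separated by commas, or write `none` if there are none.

A. '222222' → match
B. '22012' → no match
C. '02' → match
D. '022' → match
E. '22010011120' → no match — must end with '2'
F. '22222' → match

A, C, D, F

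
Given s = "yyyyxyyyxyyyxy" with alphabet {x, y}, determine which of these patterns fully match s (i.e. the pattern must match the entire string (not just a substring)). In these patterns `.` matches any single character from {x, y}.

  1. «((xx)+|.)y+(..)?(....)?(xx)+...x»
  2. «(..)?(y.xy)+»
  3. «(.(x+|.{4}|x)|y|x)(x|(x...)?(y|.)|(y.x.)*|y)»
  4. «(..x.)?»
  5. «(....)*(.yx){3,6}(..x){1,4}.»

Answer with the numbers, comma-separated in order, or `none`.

1 → no match — must end with "x"
2 → match
3 → no match
4 → no match
5 → no match

2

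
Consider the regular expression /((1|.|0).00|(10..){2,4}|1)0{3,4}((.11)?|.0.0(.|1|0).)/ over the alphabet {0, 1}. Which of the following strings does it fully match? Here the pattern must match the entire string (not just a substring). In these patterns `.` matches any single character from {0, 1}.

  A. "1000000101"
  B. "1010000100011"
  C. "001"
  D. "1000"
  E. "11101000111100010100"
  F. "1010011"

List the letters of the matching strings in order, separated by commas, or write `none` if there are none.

A. "1000000101" → no match
B → no match
C. "001" → no match
D. "1000" → match
E → no match
F. "1010011" → no match

D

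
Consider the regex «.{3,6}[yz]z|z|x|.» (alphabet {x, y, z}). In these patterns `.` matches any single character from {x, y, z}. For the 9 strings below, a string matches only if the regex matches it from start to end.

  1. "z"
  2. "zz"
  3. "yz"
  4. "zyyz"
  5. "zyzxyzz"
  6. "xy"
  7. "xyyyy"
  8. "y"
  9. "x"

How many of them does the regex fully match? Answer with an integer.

1 → match
2 → no match
3 → no match
4 → no match
5 → match
6 → no match
7 → no match
8 → match
9 → match
Total matched: 4

4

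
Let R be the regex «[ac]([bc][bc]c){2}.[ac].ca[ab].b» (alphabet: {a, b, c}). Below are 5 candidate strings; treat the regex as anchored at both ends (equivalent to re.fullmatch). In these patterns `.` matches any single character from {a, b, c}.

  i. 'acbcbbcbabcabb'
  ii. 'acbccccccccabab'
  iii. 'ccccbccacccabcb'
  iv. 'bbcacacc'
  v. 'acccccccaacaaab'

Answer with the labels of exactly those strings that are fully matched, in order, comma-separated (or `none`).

i → no match
ii → match
iii → match
iv → no match — must end with 'b'
v → match

ii, iii, v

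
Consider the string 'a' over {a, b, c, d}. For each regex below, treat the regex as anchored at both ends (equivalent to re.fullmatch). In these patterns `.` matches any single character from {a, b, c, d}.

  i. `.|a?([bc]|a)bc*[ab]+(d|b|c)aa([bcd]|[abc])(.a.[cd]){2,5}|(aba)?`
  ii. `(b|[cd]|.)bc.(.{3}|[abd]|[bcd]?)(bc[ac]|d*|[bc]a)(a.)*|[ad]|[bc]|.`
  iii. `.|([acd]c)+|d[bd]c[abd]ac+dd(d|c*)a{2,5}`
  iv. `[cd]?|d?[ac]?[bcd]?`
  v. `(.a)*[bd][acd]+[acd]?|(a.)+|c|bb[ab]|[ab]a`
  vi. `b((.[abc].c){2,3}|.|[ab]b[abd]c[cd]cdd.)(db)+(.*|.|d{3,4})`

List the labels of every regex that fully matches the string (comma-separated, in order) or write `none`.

i → match
ii → match
iii → match
iv → match
v → no match
vi → no match — must start with 'b'

i, ii, iii, iv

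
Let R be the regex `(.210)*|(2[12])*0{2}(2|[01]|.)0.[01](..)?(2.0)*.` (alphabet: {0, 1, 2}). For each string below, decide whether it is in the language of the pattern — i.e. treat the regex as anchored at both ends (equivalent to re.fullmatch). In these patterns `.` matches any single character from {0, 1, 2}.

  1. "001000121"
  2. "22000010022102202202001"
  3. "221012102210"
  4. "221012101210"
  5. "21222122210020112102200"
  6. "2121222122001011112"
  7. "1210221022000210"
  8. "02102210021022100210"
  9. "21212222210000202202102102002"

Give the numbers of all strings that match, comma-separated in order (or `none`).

1, 2, 3, 4, 5, 6, 8, 9

1. "001000121" → match
2 → match
3. "221012102210" → match
4. "221012101210" → match
5 → match
6 → match
7 → no match
8 → match
9 → match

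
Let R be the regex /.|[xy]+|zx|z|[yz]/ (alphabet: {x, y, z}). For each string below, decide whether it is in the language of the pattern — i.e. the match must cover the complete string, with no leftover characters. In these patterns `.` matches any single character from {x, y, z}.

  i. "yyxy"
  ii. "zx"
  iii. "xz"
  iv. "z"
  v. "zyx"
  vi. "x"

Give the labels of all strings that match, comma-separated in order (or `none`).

i, ii, iv, vi

i → match
ii → match
iii → no match
iv → match
v → no match
vi → match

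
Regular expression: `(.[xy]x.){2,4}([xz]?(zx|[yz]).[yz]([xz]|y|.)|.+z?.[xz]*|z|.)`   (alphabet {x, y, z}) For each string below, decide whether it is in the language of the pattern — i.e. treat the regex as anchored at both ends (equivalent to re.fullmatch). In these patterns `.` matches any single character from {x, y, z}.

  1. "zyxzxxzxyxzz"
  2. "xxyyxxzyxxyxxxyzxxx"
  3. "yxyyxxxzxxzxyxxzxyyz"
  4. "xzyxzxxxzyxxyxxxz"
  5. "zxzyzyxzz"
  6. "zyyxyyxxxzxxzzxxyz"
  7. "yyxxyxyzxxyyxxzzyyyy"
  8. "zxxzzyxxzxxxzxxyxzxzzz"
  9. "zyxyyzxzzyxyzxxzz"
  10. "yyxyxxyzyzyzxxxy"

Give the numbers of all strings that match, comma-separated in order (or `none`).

1. "zyxzxxzxyxzz" → no match
2 → no match
3 → no match
4 → no match
5. "zxzyzyxzz" → no match
6 → no match
7 → no match
8 → match
9 → no match
10 → no match

8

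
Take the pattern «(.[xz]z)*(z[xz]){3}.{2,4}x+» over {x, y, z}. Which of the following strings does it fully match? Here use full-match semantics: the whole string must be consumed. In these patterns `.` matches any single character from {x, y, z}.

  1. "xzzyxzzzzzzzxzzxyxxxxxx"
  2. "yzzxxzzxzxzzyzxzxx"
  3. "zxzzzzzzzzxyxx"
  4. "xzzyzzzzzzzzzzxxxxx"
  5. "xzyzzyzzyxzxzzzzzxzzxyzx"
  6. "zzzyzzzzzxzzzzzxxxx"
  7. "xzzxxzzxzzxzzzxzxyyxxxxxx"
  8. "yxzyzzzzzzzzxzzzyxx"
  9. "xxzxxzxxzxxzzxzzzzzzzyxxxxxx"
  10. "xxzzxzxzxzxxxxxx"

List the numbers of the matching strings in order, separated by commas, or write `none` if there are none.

1, 2, 3, 4, 6, 7, 8, 9, 10

1 → match
2 → match
3 → match
4 → match
5 → no match
6 → match
7 → match
8 → match
9 → match
10 → match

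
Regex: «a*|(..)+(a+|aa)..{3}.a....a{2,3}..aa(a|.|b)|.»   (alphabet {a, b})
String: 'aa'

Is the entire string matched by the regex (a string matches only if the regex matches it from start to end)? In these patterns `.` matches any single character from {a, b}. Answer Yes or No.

Yes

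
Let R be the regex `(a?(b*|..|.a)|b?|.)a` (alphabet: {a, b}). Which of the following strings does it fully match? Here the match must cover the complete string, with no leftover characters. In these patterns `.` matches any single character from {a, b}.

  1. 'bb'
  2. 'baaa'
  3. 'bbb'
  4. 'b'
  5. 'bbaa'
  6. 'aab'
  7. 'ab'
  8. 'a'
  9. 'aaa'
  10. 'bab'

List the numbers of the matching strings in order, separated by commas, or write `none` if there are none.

8, 9

1 → no match — must end with 'a'
2 → no match
3 → no match — must end with 'a'
4 → no match — must end with 'a'
5 → no match
6 → no match — must end with 'a'
7 → no match — must end with 'a'
8 → match
9 → match
10 → no match — must end with 'a'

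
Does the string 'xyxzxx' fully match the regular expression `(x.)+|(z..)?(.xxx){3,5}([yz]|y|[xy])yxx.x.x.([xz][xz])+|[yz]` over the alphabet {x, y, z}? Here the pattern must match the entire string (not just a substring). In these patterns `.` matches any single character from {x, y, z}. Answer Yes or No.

Yes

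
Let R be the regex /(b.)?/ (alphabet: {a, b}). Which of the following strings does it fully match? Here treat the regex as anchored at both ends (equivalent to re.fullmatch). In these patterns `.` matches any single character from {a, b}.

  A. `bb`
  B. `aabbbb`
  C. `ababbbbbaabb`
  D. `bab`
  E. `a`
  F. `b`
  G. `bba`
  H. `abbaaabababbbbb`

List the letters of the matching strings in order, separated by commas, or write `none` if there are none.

A

A → match
B → no match
C → no match
D → no match
E → no match
F → no match
G → no match
H → no match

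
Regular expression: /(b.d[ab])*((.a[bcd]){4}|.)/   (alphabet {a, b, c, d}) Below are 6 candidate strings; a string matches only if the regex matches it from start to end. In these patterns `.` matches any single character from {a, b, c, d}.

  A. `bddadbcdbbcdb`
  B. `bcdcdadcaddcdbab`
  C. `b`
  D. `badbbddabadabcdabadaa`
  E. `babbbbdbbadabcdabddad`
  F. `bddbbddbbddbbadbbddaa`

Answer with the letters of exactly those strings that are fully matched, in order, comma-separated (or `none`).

A → no match
B → no match
C. `b` → match
D → match
E → no match
F → match

C, D, F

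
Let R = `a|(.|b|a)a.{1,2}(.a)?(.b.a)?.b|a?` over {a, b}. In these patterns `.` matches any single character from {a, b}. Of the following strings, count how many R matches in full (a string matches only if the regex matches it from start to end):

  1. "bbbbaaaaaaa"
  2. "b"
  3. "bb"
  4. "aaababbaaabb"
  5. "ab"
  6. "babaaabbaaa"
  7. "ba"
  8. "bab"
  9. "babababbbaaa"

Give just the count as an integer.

0

1 → no match
2 → no match
3 → no match
4 → no match
5 → no match
6 → no match
7 → no match
8 → no match
9 → no match
Total matched: 0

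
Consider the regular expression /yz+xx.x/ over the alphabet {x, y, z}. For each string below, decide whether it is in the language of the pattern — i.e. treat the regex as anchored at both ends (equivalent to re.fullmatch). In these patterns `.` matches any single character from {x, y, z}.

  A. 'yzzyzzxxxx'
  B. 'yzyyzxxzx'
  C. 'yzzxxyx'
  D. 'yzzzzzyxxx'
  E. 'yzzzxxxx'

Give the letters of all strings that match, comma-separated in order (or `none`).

A → no match
B → no match
C → match
D → no match
E → match

C, E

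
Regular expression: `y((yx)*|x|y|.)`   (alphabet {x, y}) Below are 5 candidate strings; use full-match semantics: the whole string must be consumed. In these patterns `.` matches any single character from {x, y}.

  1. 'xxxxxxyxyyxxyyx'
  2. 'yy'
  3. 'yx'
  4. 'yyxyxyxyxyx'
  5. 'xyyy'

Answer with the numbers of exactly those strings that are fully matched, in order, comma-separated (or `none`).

2, 3, 4

1 → no match — must start with 'y'
2 → match
3 → match
4 → match
5 → no match — must start with 'y'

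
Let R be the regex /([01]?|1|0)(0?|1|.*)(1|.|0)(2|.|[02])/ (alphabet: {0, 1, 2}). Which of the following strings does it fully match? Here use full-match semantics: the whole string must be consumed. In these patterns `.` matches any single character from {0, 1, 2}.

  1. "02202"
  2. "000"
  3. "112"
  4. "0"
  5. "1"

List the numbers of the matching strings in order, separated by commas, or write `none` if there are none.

1, 2, 3

1 → match
2 → match
3 → match
4 → no match
5 → no match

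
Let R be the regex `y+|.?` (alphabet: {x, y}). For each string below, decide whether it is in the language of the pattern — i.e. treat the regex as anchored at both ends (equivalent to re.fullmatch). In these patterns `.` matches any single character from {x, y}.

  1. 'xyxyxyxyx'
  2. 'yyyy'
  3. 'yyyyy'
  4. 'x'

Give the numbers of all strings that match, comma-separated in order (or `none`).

2, 3, 4

1 → no match
2 → match
3 → match
4 → match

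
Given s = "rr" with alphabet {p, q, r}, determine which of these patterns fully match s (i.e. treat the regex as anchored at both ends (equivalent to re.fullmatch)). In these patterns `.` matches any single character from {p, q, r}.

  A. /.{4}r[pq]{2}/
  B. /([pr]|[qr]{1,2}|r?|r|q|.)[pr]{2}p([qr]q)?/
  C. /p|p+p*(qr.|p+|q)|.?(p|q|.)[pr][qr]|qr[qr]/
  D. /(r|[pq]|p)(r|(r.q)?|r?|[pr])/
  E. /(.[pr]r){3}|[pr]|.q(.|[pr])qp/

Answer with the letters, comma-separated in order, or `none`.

A → no match
B → no match
C → no match
D → match
E → no match

D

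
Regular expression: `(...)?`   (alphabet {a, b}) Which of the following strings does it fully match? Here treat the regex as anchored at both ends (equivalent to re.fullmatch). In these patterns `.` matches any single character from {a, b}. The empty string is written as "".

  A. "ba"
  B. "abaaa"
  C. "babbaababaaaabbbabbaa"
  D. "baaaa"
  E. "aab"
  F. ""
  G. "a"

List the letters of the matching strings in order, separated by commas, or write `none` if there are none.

E, F

A → no match
B → no match
C → no match
D → no match
E → match
F → match
G → no match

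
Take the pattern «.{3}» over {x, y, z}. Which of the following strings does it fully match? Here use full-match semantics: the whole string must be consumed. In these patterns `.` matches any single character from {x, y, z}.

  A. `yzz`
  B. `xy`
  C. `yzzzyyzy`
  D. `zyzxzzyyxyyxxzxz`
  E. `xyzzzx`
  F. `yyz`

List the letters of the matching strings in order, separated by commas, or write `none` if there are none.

A, F

A → match
B → no match
C → no match
D → no match
E → no match
F → match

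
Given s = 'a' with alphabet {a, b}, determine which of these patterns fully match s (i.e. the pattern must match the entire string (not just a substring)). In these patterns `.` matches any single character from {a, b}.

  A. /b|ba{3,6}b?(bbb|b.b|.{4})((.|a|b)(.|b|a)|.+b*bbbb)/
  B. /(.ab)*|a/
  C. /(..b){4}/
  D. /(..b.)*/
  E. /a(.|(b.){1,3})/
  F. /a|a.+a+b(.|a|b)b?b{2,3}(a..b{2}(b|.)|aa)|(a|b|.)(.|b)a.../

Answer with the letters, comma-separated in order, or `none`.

B, F

A → no match
B → match
C → no match — must end with 'b'
D → no match
E → no match
F → match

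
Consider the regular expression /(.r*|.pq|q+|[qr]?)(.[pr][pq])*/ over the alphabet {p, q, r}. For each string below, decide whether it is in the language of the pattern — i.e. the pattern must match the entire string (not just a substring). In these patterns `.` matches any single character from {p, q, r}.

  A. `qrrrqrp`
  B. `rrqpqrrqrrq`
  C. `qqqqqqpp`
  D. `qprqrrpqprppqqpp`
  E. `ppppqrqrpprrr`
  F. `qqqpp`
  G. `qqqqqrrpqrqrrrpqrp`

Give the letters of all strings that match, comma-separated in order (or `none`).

A, B, C, F

A → match
B → match
C → match
D → no match
E → no match
F → match
G → no match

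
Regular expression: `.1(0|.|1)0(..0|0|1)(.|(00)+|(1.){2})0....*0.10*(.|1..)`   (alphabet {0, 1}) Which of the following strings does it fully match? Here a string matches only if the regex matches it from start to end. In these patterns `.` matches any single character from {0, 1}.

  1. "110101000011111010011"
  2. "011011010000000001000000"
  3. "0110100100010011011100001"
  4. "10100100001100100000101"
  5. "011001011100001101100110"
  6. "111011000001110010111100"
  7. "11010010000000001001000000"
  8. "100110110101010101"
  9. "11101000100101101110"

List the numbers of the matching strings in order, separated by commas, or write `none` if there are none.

1 → no match
2 → match
3 → no match
4 → no match
5 → match
6 → no match
7 → no match
8 → no match
9 → no match

2, 5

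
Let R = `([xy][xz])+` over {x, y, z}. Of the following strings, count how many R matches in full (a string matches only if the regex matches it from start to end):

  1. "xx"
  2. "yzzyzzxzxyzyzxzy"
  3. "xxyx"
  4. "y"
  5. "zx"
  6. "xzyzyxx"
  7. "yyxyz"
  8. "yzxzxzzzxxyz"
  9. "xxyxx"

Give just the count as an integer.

2

1 → match
2 → no match
3 → match
4 → no match
5 → no match
6 → no match
7 → no match
8 → no match
9 → no match
Total matched: 2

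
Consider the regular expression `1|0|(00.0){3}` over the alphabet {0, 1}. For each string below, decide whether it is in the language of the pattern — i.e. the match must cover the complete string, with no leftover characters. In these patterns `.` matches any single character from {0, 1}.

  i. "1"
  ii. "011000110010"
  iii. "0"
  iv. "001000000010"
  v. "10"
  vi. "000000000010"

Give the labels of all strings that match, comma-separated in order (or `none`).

i. "1" → match
ii. "011000110010" → no match
iii. "0" → match
iv. "001000000010" → match
v. "10" → no match
vi. "000000000010" → match

i, iii, iv, vi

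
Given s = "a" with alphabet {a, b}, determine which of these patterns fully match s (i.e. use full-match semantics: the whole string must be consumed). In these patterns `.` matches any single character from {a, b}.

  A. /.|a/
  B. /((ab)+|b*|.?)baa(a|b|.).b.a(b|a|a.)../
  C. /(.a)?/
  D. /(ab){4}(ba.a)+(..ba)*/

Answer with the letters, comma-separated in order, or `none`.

A

A → match
B → no match
C → no match
D → no match — must start with "ab"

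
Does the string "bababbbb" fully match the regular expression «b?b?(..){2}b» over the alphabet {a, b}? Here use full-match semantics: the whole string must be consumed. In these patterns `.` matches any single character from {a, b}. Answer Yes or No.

No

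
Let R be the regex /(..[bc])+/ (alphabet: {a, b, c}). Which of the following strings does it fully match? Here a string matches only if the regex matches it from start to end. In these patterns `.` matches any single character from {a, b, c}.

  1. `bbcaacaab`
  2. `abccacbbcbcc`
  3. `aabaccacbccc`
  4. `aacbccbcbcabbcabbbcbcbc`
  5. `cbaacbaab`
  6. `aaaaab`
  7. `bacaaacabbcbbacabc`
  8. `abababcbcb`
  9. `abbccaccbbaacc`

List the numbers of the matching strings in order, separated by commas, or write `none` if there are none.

1, 2, 3

1. `bbcaacaab` → match
2. `abccacbbcbcc` → match
3. `aabaccacbccc` → match
4 → no match
5. `cbaacbaab` → no match
6. `aaaaab` → no match
7 → no match
8. `abababcbcb` → no match
9 → no match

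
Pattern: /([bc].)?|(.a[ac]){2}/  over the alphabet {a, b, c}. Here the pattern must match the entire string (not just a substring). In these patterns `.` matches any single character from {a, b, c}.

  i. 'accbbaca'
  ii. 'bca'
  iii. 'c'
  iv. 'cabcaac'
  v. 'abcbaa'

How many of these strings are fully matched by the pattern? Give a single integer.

0

i → no match
ii → no match
iii → no match
iv → no match
v → no match
Total matched: 0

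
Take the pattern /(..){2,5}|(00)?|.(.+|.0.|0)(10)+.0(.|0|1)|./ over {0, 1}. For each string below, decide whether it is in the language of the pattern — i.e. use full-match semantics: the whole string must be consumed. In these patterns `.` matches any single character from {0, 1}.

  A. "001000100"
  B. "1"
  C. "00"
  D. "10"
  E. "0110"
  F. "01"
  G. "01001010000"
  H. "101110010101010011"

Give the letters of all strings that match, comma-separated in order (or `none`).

A → no match
B → match
C → match
D → no match
E → match
F → no match
G → match
H → no match

B, C, E, G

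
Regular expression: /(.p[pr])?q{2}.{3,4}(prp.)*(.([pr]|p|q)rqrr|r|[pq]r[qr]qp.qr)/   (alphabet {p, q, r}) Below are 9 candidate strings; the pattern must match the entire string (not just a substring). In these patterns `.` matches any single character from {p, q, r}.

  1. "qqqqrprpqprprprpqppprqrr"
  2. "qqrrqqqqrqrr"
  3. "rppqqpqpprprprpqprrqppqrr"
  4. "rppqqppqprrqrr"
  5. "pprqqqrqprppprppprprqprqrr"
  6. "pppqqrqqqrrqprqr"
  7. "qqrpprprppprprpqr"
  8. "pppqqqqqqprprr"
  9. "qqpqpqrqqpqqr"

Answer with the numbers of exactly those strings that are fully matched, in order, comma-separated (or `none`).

2, 4, 5, 6, 8, 9

1 → no match
2 → match
3 → no match
4 → match
5 → match
6 → match
7 → no match
8 → match
9 → match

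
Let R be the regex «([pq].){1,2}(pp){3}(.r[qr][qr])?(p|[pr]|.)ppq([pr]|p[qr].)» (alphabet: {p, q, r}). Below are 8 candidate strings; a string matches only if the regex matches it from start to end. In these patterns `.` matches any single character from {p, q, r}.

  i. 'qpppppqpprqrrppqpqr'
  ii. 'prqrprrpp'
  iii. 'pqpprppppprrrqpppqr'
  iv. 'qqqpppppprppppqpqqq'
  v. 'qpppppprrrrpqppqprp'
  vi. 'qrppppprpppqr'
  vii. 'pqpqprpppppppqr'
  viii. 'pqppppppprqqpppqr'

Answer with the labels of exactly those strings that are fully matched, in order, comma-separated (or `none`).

viii

i → no match
ii → no match
iii → no match
iv → no match
v → no match
vi → no match
vii → no match
viii → match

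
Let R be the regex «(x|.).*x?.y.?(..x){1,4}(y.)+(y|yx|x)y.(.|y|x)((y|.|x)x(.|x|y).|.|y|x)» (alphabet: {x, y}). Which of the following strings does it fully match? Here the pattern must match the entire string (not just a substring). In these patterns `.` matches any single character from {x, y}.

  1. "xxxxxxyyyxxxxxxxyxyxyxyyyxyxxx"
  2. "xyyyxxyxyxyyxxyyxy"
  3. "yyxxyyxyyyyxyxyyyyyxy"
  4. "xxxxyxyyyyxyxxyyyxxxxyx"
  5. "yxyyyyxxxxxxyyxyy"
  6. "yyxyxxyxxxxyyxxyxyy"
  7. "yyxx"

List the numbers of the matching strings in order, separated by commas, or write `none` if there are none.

1, 3

1 → match
2 → no match
3 → match
4 → no match
5 → no match
6 → no match
7. "yyxx" → no match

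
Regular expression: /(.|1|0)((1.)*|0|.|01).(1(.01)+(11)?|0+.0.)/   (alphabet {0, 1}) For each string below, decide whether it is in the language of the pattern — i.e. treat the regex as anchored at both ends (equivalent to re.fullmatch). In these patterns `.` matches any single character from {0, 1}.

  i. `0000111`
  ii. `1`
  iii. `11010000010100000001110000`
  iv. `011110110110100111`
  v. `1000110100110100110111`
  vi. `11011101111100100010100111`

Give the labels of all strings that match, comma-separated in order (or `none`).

iv

i. `0000111` → no match
ii. `1` → no match
iii → no match
iv → match
v → no match
vi → no match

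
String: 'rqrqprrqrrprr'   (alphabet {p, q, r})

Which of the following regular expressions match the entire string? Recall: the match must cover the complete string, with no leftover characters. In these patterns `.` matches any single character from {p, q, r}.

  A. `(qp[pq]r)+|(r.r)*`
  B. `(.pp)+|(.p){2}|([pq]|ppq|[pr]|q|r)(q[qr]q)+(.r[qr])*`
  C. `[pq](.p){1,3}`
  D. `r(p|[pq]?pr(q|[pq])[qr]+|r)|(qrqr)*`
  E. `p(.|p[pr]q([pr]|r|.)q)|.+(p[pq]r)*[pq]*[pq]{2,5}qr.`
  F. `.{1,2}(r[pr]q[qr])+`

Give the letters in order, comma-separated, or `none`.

A → no match
B → match
C → no match — must end with 'p'
D → no match
E → no match
F → no match

B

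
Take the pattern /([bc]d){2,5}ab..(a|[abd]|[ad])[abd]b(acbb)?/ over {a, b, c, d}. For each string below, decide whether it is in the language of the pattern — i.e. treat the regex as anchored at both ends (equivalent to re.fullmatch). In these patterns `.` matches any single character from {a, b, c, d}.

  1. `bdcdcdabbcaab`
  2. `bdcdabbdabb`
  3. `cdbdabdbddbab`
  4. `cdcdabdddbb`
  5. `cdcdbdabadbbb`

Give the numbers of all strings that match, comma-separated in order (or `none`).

1 → match
2 → match
3 → no match
4 → match
5 → match

1, 2, 4, 5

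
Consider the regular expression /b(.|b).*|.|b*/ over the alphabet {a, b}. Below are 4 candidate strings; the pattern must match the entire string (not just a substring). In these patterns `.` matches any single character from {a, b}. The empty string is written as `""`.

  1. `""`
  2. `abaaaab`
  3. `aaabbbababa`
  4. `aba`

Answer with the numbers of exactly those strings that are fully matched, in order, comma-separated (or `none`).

1

1. `""` → match
2. `abaaaab` → no match
3. `aaabbbababa` → no match
4. `aba` → no match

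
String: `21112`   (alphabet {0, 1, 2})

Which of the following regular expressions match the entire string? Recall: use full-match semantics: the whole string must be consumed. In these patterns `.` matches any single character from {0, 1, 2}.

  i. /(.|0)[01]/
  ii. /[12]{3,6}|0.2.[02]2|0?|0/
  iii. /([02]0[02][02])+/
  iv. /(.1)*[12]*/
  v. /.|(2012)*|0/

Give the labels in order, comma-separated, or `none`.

i → no match
ii → match
iii → no match
iv → match
v → no match

ii, iv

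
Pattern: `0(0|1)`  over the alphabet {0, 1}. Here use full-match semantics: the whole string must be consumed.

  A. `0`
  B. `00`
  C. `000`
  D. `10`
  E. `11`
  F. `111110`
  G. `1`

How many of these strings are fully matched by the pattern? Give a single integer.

A → no match
B → match
C → no match
D → no match — must start with `0`
E → no match — must start with `0`
F → no match — must start with `0`
G → no match — must start with `0`
Total matched: 1

1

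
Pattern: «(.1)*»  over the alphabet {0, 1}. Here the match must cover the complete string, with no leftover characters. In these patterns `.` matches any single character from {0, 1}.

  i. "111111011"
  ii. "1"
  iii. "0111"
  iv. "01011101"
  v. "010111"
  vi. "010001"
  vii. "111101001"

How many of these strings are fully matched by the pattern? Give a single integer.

3

i → no match
ii → no match
iii → match
iv → match
v → match
vi → no match
vii → no match
Total matched: 3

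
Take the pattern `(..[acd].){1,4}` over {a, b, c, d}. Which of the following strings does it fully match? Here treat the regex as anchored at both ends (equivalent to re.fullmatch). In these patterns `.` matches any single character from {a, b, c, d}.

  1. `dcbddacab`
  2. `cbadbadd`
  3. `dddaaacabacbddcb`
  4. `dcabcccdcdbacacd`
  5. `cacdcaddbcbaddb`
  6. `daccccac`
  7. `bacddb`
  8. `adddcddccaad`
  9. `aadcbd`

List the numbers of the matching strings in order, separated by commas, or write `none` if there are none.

2, 3, 6, 8

1 → no match
2 → match
3 → match
4 → no match
5 → no match
6 → match
7 → no match
8 → match
9 → no match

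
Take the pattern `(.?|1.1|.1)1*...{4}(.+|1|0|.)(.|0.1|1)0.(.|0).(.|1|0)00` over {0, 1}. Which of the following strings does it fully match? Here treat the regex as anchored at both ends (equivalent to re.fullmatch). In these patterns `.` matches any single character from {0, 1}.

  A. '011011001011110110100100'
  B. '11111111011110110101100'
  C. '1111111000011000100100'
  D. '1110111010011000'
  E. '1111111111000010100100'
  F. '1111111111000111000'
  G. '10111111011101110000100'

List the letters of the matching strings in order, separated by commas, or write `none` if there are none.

A, B, C, D, E, F, G

A → match
B → match
C → match
D → match
E → match
F → match
G → match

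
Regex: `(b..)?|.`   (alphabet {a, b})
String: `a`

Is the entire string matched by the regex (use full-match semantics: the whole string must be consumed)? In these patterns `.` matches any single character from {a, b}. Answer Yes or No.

Yes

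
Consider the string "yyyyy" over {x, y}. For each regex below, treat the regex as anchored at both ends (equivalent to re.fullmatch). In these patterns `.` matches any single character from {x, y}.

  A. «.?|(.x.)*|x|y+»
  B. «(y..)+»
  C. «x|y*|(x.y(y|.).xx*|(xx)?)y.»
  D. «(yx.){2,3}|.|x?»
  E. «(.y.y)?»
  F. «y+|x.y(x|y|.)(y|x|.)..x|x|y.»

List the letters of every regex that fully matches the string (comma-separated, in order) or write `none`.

A → match
B → no match
C → match
D → no match
E → no match
F → match

A, C, F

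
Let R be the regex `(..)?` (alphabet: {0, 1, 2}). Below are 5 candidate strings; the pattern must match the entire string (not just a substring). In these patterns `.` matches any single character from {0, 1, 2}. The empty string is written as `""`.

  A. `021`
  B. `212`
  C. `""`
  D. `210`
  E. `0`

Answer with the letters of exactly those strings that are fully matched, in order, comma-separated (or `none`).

A → no match
B → no match
C → match
D → no match
E → no match

C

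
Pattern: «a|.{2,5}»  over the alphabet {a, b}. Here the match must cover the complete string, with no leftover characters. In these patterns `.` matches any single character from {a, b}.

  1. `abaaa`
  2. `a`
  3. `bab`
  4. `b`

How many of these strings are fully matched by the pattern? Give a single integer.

3

1 → match
2 → match
3 → match
4 → no match
Total matched: 3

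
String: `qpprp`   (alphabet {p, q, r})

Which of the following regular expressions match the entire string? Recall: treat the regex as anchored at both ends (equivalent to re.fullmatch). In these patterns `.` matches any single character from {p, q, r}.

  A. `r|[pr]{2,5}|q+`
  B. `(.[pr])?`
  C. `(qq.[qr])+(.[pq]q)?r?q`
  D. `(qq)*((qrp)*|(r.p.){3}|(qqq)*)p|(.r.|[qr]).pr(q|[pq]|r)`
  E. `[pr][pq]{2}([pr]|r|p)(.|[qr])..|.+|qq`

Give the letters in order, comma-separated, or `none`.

A → no match
B → no match
C → no match — must start with `qq`
D → match
E → match

D, E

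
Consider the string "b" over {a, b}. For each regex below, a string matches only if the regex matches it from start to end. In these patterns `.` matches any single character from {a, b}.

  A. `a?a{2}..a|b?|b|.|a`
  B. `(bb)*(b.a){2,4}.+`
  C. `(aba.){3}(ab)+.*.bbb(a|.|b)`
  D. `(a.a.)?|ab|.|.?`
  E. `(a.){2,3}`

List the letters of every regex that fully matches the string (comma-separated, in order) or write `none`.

A → match
B → no match
C → no match — must start with "aba"
D → match
E → no match — must start with "a"

A, D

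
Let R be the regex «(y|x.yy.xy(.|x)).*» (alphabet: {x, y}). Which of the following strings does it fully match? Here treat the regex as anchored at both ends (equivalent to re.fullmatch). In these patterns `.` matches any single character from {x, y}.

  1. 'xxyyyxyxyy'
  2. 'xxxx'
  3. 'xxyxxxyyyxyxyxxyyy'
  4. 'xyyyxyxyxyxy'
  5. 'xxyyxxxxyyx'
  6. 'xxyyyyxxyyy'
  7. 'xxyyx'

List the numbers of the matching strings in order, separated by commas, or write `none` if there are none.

1

1. 'xxyyyxyxyy' → match
2. 'xxxx' → no match
3 → no match
4. 'xyyyxyxyxyxy' → no match
5. 'xxyyxxxxyyx' → no match
6. 'xxyyyyxxyyy' → no match
7. 'xxyyx' → no match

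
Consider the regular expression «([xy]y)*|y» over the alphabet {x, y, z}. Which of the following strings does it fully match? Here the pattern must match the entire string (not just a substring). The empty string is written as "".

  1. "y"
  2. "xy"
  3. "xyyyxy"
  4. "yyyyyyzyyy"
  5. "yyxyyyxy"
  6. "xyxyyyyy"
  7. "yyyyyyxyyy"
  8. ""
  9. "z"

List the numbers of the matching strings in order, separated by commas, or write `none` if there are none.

1, 2, 3, 5, 6, 7, 8

1 → match
2 → match
3 → match
4 → no match
5 → match
6 → match
7 → match
8 → match
9 → no match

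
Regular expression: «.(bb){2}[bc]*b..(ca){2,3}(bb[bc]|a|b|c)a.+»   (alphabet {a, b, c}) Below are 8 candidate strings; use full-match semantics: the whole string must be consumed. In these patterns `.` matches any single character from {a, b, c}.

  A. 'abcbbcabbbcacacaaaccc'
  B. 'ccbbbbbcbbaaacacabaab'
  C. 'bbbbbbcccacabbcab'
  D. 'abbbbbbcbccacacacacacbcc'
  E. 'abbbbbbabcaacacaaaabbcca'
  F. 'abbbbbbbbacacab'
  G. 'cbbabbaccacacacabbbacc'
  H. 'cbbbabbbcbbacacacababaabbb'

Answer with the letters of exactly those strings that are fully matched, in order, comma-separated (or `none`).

A → no match
B → no match
C → match
D → no match
E → no match
F → no match
G → no match
H → no match

C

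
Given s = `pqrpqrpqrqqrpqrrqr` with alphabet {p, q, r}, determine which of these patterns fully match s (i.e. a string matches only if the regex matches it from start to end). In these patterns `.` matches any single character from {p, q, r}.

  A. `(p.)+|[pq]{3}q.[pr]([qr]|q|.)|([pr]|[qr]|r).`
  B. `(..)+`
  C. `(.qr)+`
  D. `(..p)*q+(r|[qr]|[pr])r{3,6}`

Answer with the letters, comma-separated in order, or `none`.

A → no match
B → match
C → match
D → no match

B, C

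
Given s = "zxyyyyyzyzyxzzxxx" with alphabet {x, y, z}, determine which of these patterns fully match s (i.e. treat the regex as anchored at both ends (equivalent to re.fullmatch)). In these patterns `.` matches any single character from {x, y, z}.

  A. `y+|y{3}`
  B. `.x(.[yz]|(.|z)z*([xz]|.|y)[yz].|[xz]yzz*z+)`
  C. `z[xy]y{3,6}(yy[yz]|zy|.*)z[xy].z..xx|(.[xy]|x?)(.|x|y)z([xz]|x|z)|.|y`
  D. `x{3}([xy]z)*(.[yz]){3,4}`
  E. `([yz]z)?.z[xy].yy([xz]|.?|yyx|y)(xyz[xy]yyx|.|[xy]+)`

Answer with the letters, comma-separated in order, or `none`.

A → no match — must start with "y"
B → no match
C → match
D → no match — must start with "x"
E → no match

C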